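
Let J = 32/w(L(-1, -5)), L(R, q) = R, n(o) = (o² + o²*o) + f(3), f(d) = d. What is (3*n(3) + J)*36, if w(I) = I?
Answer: 3060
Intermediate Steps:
n(o) = 3 + o² + o³ (n(o) = (o² + o²*o) + 3 = (o² + o³) + 3 = 3 + o² + o³)
J = -32 (J = 32/(-1) = 32*(-1) = -32)
(3*n(3) + J)*36 = (3*(3 + 3² + 3³) - 32)*36 = (3*(3 + 9 + 27) - 32)*36 = (3*39 - 32)*36 = (117 - 32)*36 = 85*36 = 3060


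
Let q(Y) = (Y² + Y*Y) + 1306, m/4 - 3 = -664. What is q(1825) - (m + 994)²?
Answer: 3940056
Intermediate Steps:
m = -2644 (m = 12 + 4*(-664) = 12 - 2656 = -2644)
q(Y) = 1306 + 2*Y² (q(Y) = (Y² + Y²) + 1306 = 2*Y² + 1306 = 1306 + 2*Y²)
q(1825) - (m + 994)² = (1306 + 2*1825²) - (-2644 + 994)² = (1306 + 2*3330625) - 1*(-1650)² = (1306 + 6661250) - 1*2722500 = 6662556 - 2722500 = 3940056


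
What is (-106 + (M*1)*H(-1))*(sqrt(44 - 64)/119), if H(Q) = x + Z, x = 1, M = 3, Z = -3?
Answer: -32*I*sqrt(5)/17 ≈ -4.2091*I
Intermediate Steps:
H(Q) = -2 (H(Q) = 1 - 3 = -2)
(-106 + (M*1)*H(-1))*(sqrt(44 - 64)/119) = (-106 + (3*1)*(-2))*(sqrt(44 - 64)/119) = (-106 + 3*(-2))*(sqrt(-20)*(1/119)) = (-106 - 6)*((2*I*sqrt(5))*(1/119)) = -32*I*sqrt(5)/17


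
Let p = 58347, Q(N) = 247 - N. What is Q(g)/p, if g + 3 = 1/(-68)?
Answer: 1889/440844 ≈ 0.0042850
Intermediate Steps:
g = -205/68 (g = -3 + 1/(-68) = -3 - 1/68 = -205/68 ≈ -3.0147)
Q(g)/p = (247 - 1*(-205/68))/58347 = (247 + 205/68)*(1/58347) = (17001/68)*(1/58347) = 1889/440844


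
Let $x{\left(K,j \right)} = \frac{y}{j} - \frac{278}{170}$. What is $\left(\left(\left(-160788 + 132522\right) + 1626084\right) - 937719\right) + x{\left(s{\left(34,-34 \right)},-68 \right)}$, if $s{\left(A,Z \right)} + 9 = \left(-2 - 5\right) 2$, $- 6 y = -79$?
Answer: $\frac{1346598229}{2040} \approx 6.601 \cdot 10^{5}$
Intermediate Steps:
$y = \frac{79}{6}$ ($y = \left(- \frac{1}{6}\right) \left(-79\right) = \frac{79}{6} \approx 13.167$)
$s{\left(A,Z \right)} = -23$ ($s{\left(A,Z \right)} = -9 + \left(-2 - 5\right) 2 = -9 - 14 = -23$)
$x{\left(K,j \right)} = - \frac{139}{85} + \frac{79}{6 j}$ ($x{\left(K,j \right)} = \frac{79}{6 j} - \frac{278}{170} = \frac{79}{6 j} - \frac{139}{85} = - \frac{139}{85} + \frac{79}{6 j}$)
$\left(\left(\left(-160788 + 132522\right) + 1626084\right) - 937719\right) + x{\left(s{\left(34,-34 \right)},-68 \right)} = \left(\left(\left(-160788 + 132522\right) + 1626084\right) - 937719\right) + \frac{6715 - -56712}{510 \left(-68\right)} = \left(\left(-28266 + 1626084\right) - 937719\right) + \frac{1}{510} \left(- \frac{1}{68}\right) \left(6715 + 56712\right) = \left(1597818 - 937719\right) + \frac{1}{510} \left(- \frac{1}{68}\right) 63427 = 660099 - \frac{3731}{2040} = \frac{1346598229}{2040}$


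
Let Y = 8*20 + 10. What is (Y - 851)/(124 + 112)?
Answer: -681/236 ≈ -2.8856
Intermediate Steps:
Y = 170 (Y = 160 + 10 = 170)
(Y - 851)/(124 + 112) = (170 - 851)/(124 + 112) = -681/236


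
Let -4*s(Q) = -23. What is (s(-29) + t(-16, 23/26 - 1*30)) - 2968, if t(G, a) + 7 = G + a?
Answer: -156747/52 ≈ -3014.4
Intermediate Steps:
s(Q) = 23/4 (s(Q) = -¼*(-23) = 23/4)
t(G, a) = -7 + G + a (t(G, a) = -7 + (G + a) = -7 + G + a)
(s(-29) + t(-16, 23/26 - 1*30)) - 2968 = (23/4 + (-7 - 16 + (23/26 - 1*30))) - 2968 = (23/4 + (-7 - 16 + (23*(1/26) - 30))) - 2968 = (23/4 + (-7 - 16 + (23/26 - 30))) - 2968 = (23/4 + (-7 - 16 - 757/26)) - 2968 = (23/4 - 1355/26) - 2968 = -2411/52 - 2968 = -156747/52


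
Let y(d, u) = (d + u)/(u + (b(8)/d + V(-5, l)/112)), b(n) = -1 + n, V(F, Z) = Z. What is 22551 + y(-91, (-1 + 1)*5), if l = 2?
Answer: 1035941/43 ≈ 24092.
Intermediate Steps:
y(d, u) = (d + u)/(1/56 + u + 7/d) (y(d, u) = (d + u)/(u + ((-1 + 8)/d + 2/112)) = (d + u)/(u + (7/d + 2*(1/112))) = (d + u)/(u + (7/d + 1/56)) = (d + u)/(u + (1/56 + 7/d)) = (d + u)/(1/56 + u + 7/d))
22551 + y(-91, (-1 + 1)*5) = 22551 + 56*(-91)*(-91 + (-1 + 1)*5)/(392 - 91 + 56*(-91)*((-1 + 1)*5)) = 22551 + 56*(-91)*(-91 + 0*5)/(392 - 91 + 56*(-91)*(0*5)) = 22551 + 56*(-91)*(-91 + 0)/(392 - 91 + 56*(-91)*0) = 22551 + 56*(-91)*(-91)/(392 - 91 + 0) = 22551 + 56*(-91)*(-91)/301 = 22551 + 56*(-91)*(1/301)*(-91) = 22551 + 66248/43 = 1035941/43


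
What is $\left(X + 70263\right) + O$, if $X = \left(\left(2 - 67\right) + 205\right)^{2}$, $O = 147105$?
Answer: $236968$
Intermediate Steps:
$X = 19600$ ($X = \left(-65 + 205\right)^{2} = 140^{2} = 19600$)
$\left(X + 70263\right) + O = \left(19600 + 70263\right) + 147105 = 89863 + 147105 = 236968$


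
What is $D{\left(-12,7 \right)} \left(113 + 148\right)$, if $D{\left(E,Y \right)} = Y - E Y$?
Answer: $23751$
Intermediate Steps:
$D{\left(E,Y \right)} = Y - E Y$
$D{\left(-12,7 \right)} \left(113 + 148\right) = 7 \left(1 - -12\right) \left(113 + 148\right) = 7 \left(1 + 12\right) 261 = 7 \cdot 13 \cdot 261 = 91 \cdot 261 = 23751$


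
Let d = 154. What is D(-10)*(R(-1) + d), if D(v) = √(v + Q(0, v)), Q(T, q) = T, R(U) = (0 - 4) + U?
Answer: 149*I*√10 ≈ 471.18*I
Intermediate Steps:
R(U) = -4 + U
D(v) = √v (D(v) = √(v + 0) = √v)
D(-10)*(R(-1) + d) = √(-10)*((-4 - 1) + 154) = (I*√10)*(-5 + 154) = (I*√10)*149 = 149*I*√10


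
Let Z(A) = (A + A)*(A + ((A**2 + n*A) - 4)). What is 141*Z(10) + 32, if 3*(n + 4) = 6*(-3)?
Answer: 16952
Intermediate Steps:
n = -10 (n = -4 + (6*(-3))/3 = -4 + (1/3)*(-18) = -4 - 6 = -10)
Z(A) = 2*A*(-4 + A**2 - 9*A) (Z(A) = (A + A)*(A + ((A**2 - 10*A) - 4)) = (2*A)*(A + (-4 + A**2 - 10*A)) = (2*A)*(-4 + A**2 - 9*A) = 2*A*(-4 + A**2 - 9*A))
141*Z(10) + 32 = 141*(2*10*(-4 + 10**2 - 9*10)) + 32 = 141*(2*10*(-4 + 100 - 90)) + 32 = 141*(2*10*6) + 32 = 141*120 + 32 = 16920 + 32 = 16952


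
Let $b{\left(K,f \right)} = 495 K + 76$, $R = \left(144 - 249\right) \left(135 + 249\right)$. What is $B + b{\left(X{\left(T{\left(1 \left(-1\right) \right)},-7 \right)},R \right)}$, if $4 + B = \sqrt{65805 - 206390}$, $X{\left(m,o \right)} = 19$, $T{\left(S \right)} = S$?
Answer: $9477 + i \sqrt{140585} \approx 9477.0 + 374.95 i$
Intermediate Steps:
$R = -40320$ ($R = \left(-105\right) 384 = -40320$)
$B = -4 + i \sqrt{140585}$ ($B = -4 + \sqrt{65805 - 206390} = -4 + \sqrt{-140585} = -4 + i \sqrt{140585} \approx -4.0 + 374.95 i$)
$b{\left(K,f \right)} = 76 + 495 K$
$B + b{\left(X{\left(T{\left(1 \left(-1\right) \right)},-7 \right)},R \right)} = \left(-4 + i \sqrt{140585}\right) + \left(76 + 495 \cdot 19\right) = \left(-4 + i \sqrt{140585}\right) + \left(76 + 9405\right) = \left(-4 + i \sqrt{140585}\right) + 9481 = 9477 + i \sqrt{140585}$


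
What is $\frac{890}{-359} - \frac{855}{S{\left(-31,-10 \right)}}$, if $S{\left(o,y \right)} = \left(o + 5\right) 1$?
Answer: $\frac{283805}{9334} \approx 30.406$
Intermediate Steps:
$S{\left(o,y \right)} = 5 + o$ ($S{\left(o,y \right)} = \left(5 + o\right) 1 = 5 + o$)
$\frac{890}{-359} - \frac{855}{S{\left(-31,-10 \right)}} = \frac{890}{-359} - \frac{855}{5 - 31} = 890 \left(- \frac{1}{359}\right) - \frac{855}{-26} = - \frac{890}{359} - - \frac{855}{26} = - \frac{890}{359} + \frac{855}{26} = \frac{283805}{9334}$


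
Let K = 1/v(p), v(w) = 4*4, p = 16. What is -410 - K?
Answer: -6561/16 ≈ -410.06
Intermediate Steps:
v(w) = 16
K = 1/16 ≈ 0.062500
-410 - K = -410 - 1*1/16 = -410 - 1/16 = -6561/16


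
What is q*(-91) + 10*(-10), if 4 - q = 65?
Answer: 5451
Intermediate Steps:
q = -61 (q = 4 - 1*65 = 4 - 65 = -61)
q*(-91) + 10*(-10) = -61*(-91) + 10*(-10) = 5551 - 100 = 5451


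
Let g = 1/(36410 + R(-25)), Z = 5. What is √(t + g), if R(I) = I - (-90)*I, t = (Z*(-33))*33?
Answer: I*√6344504300990/34135 ≈ 73.79*I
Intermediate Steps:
t = -5445 (t = (5*(-33))*33 = -165*33 = -5445)
R(I) = 91*I (R(I) = I + 90*I = 91*I)
g = 1/34135 (g = 1/(36410 + 91*(-25)) = 1/(36410 - 2275) = 1/34135 ≈ 2.9295e-5)
√(t + g) = √(-5445 + 1/34135) = √(-185865074/34135) = I*√6344504300990/34135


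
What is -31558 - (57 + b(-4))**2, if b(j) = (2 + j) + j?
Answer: -34159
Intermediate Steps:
b(j) = 2 + 2*j
-31558 - (57 + b(-4))**2 = -31558 - (57 + (2 + 2*(-4)))**2 = -31558 - (57 + (2 - 8))**2 = -31558 - (57 - 6)**2 = -31558 - 1*51**2 = -31558 - 1*2601 = -31558 - 2601 = -34159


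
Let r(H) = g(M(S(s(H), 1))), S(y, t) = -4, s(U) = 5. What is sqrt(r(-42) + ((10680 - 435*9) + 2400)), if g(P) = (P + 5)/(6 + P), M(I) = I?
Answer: sqrt(36662)/2 ≈ 95.737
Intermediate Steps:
g(P) = (5 + P)/(6 + P)
r(H) = 1/2 (r(H) = (5 - 4)/(6 - 4) = 1/2)
sqrt(r(-42) + ((10680 - 435*9) + 2400)) = sqrt(1/2 + ((10680 - 435*9) + 2400)) = sqrt(1/2 + ((10680 - 3915) + 2400)) = sqrt(1/2 + (6765 + 2400)) = sqrt(1/2 + 9165) = sqrt(18331/2) = sqrt(36662)/2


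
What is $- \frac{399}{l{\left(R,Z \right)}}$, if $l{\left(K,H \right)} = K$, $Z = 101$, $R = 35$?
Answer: $- \frac{57}{5} \approx -11.4$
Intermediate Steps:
$- \frac{399}{l{\left(R,Z \right)}} = - \frac{399}{35} = \left(-399\right) \frac{1}{35} = - \frac{57}{5}$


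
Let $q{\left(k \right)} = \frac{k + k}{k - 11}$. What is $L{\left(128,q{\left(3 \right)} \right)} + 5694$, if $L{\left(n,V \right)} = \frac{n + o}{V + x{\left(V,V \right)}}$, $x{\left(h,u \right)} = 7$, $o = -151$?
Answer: $\frac{142258}{25} \approx 5690.3$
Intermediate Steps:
$q{\left(k \right)} = \frac{2 k}{-11 + k}$
$L{\left(n,V \right)} = \frac{-151 + n}{7 + V}$ ($L{\left(n,V \right)} = \frac{n - 151}{V + 7} = \frac{-151 + n}{7 + V}$)
$L{\left(128,q{\left(3 \right)} \right)} + 5694 = \frac{-151 + 128}{7 + 2 \cdot 3 \frac{1}{-11 + 3}} + 5694 = \frac{1}{7 + 2 \cdot 3 \frac{1}{-8}} \left(-23\right) + 5694 = \frac{1}{7 + 2 \cdot 3 \left(- \frac{1}{8}\right)} \left(-23\right) + 5694 = \frac{1}{7 - \frac{3}{4}} \left(-23\right) + 5694 = \frac{1}{\frac{25}{4}} \left(-23\right) + 5694 = \frac{4}{25} \left(-23\right) + 5694 = - \frac{92}{25} + 5694 = \frac{142258}{25}$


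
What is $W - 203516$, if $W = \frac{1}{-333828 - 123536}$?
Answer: $- \frac{93080891825}{457364} \approx -2.0352 \cdot 10^{5}$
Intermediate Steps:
$W = - \frac{1}{457364}$ ($W = \frac{1}{-457364} = - \frac{1}{457364} \approx -2.1864 \cdot 10^{-6}$)
$W - 203516 = - \frac{1}{457364} - 203516 = - \frac{93080891825}{457364}$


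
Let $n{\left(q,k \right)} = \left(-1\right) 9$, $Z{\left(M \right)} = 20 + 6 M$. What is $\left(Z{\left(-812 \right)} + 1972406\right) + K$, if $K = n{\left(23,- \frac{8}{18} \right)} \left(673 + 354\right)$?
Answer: $1958311$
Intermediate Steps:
$n{\left(q,k \right)} = -9$
$K = -9243$ ($K = - 9 \left(673 + 354\right) = \left(-9\right) 1027 = -9243$)
$\left(Z{\left(-812 \right)} + 1972406\right) + K = \left(\left(20 + 6 \left(-812\right)\right) + 1972406\right) - 9243 = \left(\left(20 - 4872\right) + 1972406\right) - 9243 = \left(-4852 + 1972406\right) - 9243 = 1967554 - 9243 = 1958311$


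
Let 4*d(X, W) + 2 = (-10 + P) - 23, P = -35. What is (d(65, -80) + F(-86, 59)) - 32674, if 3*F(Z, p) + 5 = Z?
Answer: -196331/6 ≈ -32722.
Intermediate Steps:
d(X, W) = -35/2 (d(X, W) = -1/2 + ((-10 - 35) - 23)/4 = -1/2 + (-45 - 23)/4 = -1/2 + (1/4)*(-68) = -1/2 - 17 = -35/2)
F(Z, p) = -5/3 + Z/3
(d(65, -80) + F(-86, 59)) - 32674 = (-35/2 + (-5/3 + (1/3)*(-86))) - 32674 = (-35/2 + (-5/3 - 86/3)) - 32674 = (-35/2 - 91/3) - 32674 = -287/6 - 32674 = -196331/6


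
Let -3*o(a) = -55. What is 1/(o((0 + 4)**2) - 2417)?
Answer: -3/7196 ≈ -0.00041690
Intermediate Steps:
o(a) = 55/3 (o(a) = -1/3*(-55) = 55/3)
1/(o((0 + 4)**2) - 2417) = 1/(55/3 - 2417) = 1/(-7196/3) = -3/7196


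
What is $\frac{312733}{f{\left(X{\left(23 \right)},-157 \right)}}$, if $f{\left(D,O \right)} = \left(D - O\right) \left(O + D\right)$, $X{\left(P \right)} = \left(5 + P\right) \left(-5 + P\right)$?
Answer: $\frac{312733}{229367} \approx 1.3635$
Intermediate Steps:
$X{\left(P \right)} = \left(-5 + P\right) \left(5 + P\right)$
$f{\left(D,O \right)} = \left(D + O\right) \left(D - O\right)$ ($f{\left(D,O \right)} = \left(D - O\right) \left(D + O\right) = \left(D + O\right) \left(D - O\right)$)
$\frac{312733}{f{\left(X{\left(23 \right)},-157 \right)}} = \frac{312733}{\left(-25 + 23^{2}\right)^{2} - \left(-157\right)^{2}} = \frac{312733}{\left(-25 + 529\right)^{2} - 24649} = \frac{312733}{504^{2} - 24649} = \frac{312733}{254016 - 24649} = \frac{312733}{229367}$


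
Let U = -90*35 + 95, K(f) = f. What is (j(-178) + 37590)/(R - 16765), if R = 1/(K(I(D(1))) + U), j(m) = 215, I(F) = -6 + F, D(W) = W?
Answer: -115683300/51300901 ≈ -2.2550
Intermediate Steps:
U = -3055 (U = -3150 + 95 = -3055)
R = -1/3060 (R = 1/((-6 + 1) - 3055) = 1/(-5 - 3055) = 1/(-3060) = -1/3060 ≈ -0.00032680)
(j(-178) + 37590)/(R - 16765) = (215 + 37590)/(-1/3060 - 16765) = 37805/(-51300901/3060) = 37805*(-3060/51300901) = -115683300/51300901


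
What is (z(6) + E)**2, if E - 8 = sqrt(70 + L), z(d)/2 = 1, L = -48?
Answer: (10 + sqrt(22))**2 ≈ 215.81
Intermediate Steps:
z(d) = 2 (z(d) = 2*1 = 2)
E = 8 + sqrt(22) (E = 8 + sqrt(70 - 48) = 8 + sqrt(22) ≈ 12.690)
(z(6) + E)**2 = (2 + (8 + sqrt(22)))**2 = (10 + sqrt(22))**2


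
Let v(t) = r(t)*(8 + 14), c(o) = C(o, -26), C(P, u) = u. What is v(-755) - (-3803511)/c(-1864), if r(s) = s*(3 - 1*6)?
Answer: -2507931/26 ≈ -96459.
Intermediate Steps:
c(o) = -26
r(s) = -3*s (r(s) = s*(3 - 6) = s*(-3) = -3*s)
v(t) = -66*t (v(t) = (-3*t)*(8 + 14) = -3*t*22 = -66*t)
v(-755) - (-3803511)/c(-1864) = -66*(-755) - (-3803511)/(-26) = 49830 - (-3803511)*(-1)/26 = 49830 - 1*3803511/26 = 49830 - 3803511/26 = -2507931/26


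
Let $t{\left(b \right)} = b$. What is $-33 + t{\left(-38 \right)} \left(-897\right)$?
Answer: $34053$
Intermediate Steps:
$-33 + t{\left(-38 \right)} \left(-897\right) = -33 - -34086 = -33 + 34086 = 34053$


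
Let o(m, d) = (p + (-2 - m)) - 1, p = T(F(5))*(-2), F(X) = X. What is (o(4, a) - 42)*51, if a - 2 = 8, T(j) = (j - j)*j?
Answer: -2499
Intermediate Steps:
T(j) = 0 (T(j) = 0*j = 0)
a = 10 (a = 2 + 8 = 10)
p = 0 (p = 0*(-2) = 0)
o(m, d) = -3 - m (o(m, d) = (0 + (-2 - m)) - 1 = (-2 - m) - 1 = -3 - m)
(o(4, a) - 42)*51 = ((-3 - 1*4) - 42)*51 = ((-3 - 4) - 42)*51 = (-7 - 42)*51 = -49*51 = -2499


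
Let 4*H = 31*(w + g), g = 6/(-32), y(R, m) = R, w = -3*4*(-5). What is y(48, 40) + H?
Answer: 32739/64 ≈ 511.55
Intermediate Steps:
w = 60 (w = -12*(-5) = 60)
g = -3/16 (g = 6*(-1/32) = -3/16 ≈ -0.18750)
H = 29667/64 (H = (31*(60 - 3/16))/4 = (31*(957/16))/4 = (1/4)*(29667/16) = 29667/64 ≈ 463.55)
y(48, 40) + H = 48 + 29667/64 = 32739/64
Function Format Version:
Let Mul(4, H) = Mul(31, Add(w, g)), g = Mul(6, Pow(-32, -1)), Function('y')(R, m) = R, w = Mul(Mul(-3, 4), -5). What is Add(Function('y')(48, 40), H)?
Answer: Rational(32739, 64) ≈ 511.55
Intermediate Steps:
w = 60 (w = Mul(-12, -5) = 60)
g = Rational(-3, 16) (g = Mul(6, Rational(-1, 32)) = Rational(-3, 16) ≈ -0.18750)
H = Rational(29667, 64) (H = Mul(Rational(1, 4), Mul(31, Add(60, Rational(-3, 16)))) = Mul(Rational(1, 4), Mul(31, Rational(957, 16))) = Mul(Rational(1, 4), Rational(29667, 16)) = Rational(29667, 64) ≈ 463.55)
Add(Function('y')(48, 40), H) = Add(48, Rational(29667, 64)) = Rational(32739, 64)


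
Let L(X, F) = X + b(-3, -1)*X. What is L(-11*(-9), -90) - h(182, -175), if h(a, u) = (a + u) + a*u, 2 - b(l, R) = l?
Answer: 32437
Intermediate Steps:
b(l, R) = 2 - l
L(X, F) = 6*X (L(X, F) = X + (2 - 1*(-3))*X = X + (2 + 3)*X = X + 5*X = 6*X)
h(a, u) = a + u + a*u
L(-11*(-9), -90) - h(182, -175) = 6*(-11*(-9)) - (182 - 175 + 182*(-175)) = 6*99 - (182 - 175 - 31850) = 594 - 1*(-31843) = 594 + 31843 = 32437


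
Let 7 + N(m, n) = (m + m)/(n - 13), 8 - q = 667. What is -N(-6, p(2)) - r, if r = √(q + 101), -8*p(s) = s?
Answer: 323/53 - 3*I*√62 ≈ 6.0943 - 23.622*I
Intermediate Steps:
q = -659 (q = 8 - 1*667 = 8 - 667 = -659)
p(s) = -s/8
N(m, n) = -7 + 2*m/(-13 + n) (N(m, n) = -7 + (m + m)/(n - 13) = -7 + (2*m)/(-13 + n) = -7 + 2*m/(-13 + n))
r = 3*I*√62 (r = √(-659 + 101) = √(-558) = 3*I*√62 ≈ 23.622*I)
-N(-6, p(2)) - r = -(91 - (-7)*2/8 + 2*(-6))/(-13 - ⅛*2) - 3*I*√62 = -(91 - 7*(-¼) - 12)/(-13 - ¼) - 3*I*√62 = -(91 + 7/4 - 12)/(-53/4) - 3*I*√62 = -(-4)*323/(53*4) - 3*I*√62 = -1*(-323/53) - 3*I*√62 = 323/53 - 3*I*√62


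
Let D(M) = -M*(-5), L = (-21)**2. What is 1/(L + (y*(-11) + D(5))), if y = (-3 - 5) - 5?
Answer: 1/609 ≈ 0.0016420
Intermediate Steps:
y = -13 (y = -8 - 5 = -13)
L = 441
D(M) = 5*M
1/(L + (y*(-11) + D(5))) = 1/(441 + (-13*(-11) + 5*5)) = 1/(441 + (143 + 25)) = 1/(441 + 168) = 1/609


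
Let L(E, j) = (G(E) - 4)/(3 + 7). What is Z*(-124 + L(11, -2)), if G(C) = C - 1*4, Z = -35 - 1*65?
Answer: 12370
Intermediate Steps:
Z = -100 (Z = -35 - 65 = -100)
G(C) = -4 + C (G(C) = C - 4 = -4 + C)
L(E, j) = -⅘ + E/10 (L(E, j) = ((-4 + E) - 4)/(3 + 7) = (-8 + E)/10 = (-8 + E)*(⅒) = -⅘ + E/10)
Z*(-124 + L(11, -2)) = -100*(-124 + (-⅘ + (⅒)*11)) = -100*(-124 + (-⅘ + 11/10)) = -100*(-124 + 3/10) = -100*(-1237/10) = 12370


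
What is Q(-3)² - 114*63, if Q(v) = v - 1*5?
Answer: -7118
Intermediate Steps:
Q(v) = -5 + v (Q(v) = v - 5 = -5 + v)
Q(-3)² - 114*63 = (-5 - 3)² - 114*63 = (-8)² - 7182 = 64 - 7182 = -7118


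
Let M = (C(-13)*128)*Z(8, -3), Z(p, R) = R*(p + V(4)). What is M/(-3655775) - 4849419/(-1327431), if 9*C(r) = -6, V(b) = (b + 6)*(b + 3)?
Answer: 5900626200839/1617596354675 ≈ 3.6478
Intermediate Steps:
V(b) = (3 + b)*(6 + b) (V(b) = (6 + b)*(3 + b) = (3 + b)*(6 + b))
C(r) = -⅔ (C(r) = (⅑)*(-6) = -⅔)
Z(p, R) = R*(70 + p) (Z(p, R) = R*(p + (18 + 4² + 9*4)) = R*(p + (18 + 16 + 36)) = R*(p + 70) = R*(70 + p))
M = 19968 (M = (-⅔*128)*(-3*(70 + 8)) = -(-256)*78 = -256/3*(-234) = 19968)
M/(-3655775) - 4849419/(-1327431) = 19968/(-3655775) - 4849419/(-1327431) = 19968*(-1/3655775) - 4849419*(-1/1327431) = -19968/3655775 + 1616473/442477 = 5900626200839/1617596354675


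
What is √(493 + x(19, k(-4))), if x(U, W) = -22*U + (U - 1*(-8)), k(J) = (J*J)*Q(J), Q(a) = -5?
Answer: √102 ≈ 10.100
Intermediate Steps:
k(J) = -5*J² (k(J) = (J*J)*(-5) = J²*(-5) = -5*J²)
x(U, W) = 8 - 21*U (x(U, W) = -22*U + (U + 8) = -22*U + (8 + U) = 8 - 21*U)
√(493 + x(19, k(-4))) = √(493 + (8 - 21*19)) = √(493 + (8 - 399)) = √(493 - 391) = √102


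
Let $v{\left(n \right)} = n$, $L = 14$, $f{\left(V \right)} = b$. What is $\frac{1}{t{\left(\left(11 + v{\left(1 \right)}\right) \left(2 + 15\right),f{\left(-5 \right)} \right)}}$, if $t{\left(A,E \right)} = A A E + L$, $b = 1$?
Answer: $\frac{1}{41630} \approx 2.4021 \cdot 10^{-5}$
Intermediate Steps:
$f{\left(V \right)} = 1$
$t{\left(A,E \right)} = 14 + E A^{2}$ ($t{\left(A,E \right)} = A A E + 14 = A^{2} E + 14 = E A^{2} + 14 = 14 + E A^{2}$)
$\frac{1}{t{\left(\left(11 + v{\left(1 \right)}\right) \left(2 + 15\right),f{\left(-5 \right)} \right)}} = \frac{1}{14 + 1 \left(\left(11 + 1\right) \left(2 + 15\right)\right)^{2}} = \frac{1}{14 + 1 \left(12 \cdot 17\right)^{2}} = \frac{1}{14 + 1 \cdot 204^{2}} = \frac{1}{14 + 1 \cdot 41616} = \frac{1}{14 + 41616} = \frac{1}{41630}$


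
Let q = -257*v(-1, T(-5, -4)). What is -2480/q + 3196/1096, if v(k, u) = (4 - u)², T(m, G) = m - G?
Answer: 1162619/352090 ≈ 3.3021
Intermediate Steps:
q = -6425 (q = -257*(-4 + (-5 - 1*(-4)))² = -257*(-4 + (-5 + 4))² = -257*(-4 - 1)² = -257*(-5)² = -257*25 = -6425)
-2480/q + 3196/1096 = -2480/(-6425) + 3196/1096 = -2480*(-1/6425) + 3196*(1/1096) = 496/1285 + 799/274 = 1162619/352090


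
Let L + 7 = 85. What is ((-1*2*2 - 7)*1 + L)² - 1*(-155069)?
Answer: 159558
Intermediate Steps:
L = 78 (L = -7 + 85 = 78)
((-1*2*2 - 7)*1 + L)² - 1*(-155069) = ((-1*2*2 - 7)*1 + 78)² - 1*(-155069) = ((-2*2 - 7)*1 + 78)² + 155069 = ((-4 - 7)*1 + 78)² + 155069 = (-11*1 + 78)² + 155069 = (-11 + 78)² + 155069 = 67² + 155069 = 4489 + 155069 = 159558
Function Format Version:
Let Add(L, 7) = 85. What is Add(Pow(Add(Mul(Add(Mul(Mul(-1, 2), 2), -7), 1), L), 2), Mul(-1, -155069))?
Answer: 159558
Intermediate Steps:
L = 78 (L = Add(-7, 85) = 78)
Add(Pow(Add(Mul(Add(Mul(Mul(-1, 2), 2), -7), 1), L), 2), Mul(-1, -155069)) = Add(Pow(Add(Mul(Add(Mul(Mul(-1, 2), 2), -7), 1), 78), 2), Mul(-1, -155069)) = Add(Pow(Add(Mul(Add(Mul(-2, 2), -7), 1), 78), 2), 155069) = Add(Pow(Add(Mul(Add(-4, -7), 1), 78), 2), 155069) = Add(Pow(Add(Mul(-11, 1), 78), 2), 155069) = Add(Pow(Add(-11, 78), 2), 155069) = Add(Pow(67, 2), 155069) = Add(4489, 155069) = 159558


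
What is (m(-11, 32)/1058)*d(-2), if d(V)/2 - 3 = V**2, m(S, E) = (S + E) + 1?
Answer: 154/529 ≈ 0.29112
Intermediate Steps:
m(S, E) = 1 + E + S (m(S, E) = (E + S) + 1 = 1 + E + S)
d(V) = 6 + 2*V**2
(m(-11, 32)/1058)*d(-2) = ((1 + 32 - 11)/1058)*(6 + 2*(-2)**2) = (22*(1/1058))*(6 + 2*4) = 11*(6 + 8)/529 = (11/529)*14 = 154/529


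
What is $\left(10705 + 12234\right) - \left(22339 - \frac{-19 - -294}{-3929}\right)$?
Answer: $\frac{2357125}{3929} \approx 599.93$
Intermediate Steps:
$\left(10705 + 12234\right) - \left(22339 - \frac{-19 - -294}{-3929}\right) = 22939 - \left(22339 - \left(-19 + 294\right) \left(- \frac{1}{3929}\right)\right) = 22939 + \left(275 \left(- \frac{1}{3929}\right) - 22339\right) = 22939 - \frac{87770206}{3929} = \frac{2357125}{3929}$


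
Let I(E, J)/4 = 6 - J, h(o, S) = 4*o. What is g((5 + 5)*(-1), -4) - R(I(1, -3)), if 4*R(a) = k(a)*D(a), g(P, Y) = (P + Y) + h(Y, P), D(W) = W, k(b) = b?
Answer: -354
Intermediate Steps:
g(P, Y) = P + 5*Y (g(P, Y) = (P + Y) + 4*Y = P + 5*Y)
I(E, J) = 24 - 4*J (I(E, J) = 4*(6 - J) = 24 - 4*J)
R(a) = a**2/4 (R(a) = (a*a)/4 = a**2/4)
g((5 + 5)*(-1), -4) - R(I(1, -3)) = ((5 + 5)*(-1) + 5*(-4)) - (24 - 4*(-3))**2/4 = (10*(-1) - 20) - (24 + 12)**2/4 = (-10 - 20) - 36**2/4 = -30 - 1296/4 = -30 - 1*324 = -30 - 324 = -354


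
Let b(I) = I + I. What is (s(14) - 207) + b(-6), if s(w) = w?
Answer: -205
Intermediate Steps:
b(I) = 2*I
(s(14) - 207) + b(-6) = (14 - 207) + 2*(-6) = -193 - 12 = -205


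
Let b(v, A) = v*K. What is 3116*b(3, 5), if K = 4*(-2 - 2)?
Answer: -149568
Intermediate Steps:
K = -16 (K = 4*(-4) = -16)
b(v, A) = -16*v (b(v, A) = v*(-16) = -16*v)
3116*b(3, 5) = 3116*(-16*3) = 3116*(-48) = -149568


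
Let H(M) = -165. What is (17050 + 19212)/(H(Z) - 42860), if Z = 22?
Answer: -36262/43025 ≈ -0.84281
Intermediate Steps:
(17050 + 19212)/(H(Z) - 42860) = (17050 + 19212)/(-165 - 42860) = 36262/(-43025) = 36262*(-1/43025) = -36262/43025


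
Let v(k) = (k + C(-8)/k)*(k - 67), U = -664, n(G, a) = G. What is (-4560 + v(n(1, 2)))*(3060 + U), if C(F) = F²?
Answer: -21204600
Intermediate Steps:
v(k) = (-67 + k)*(k + 64/k) (v(k) = (k + (-8)²/k)*(k - 67) = (k + 64/k)*(-67 + k) = (-67 + k)*(k + 64/k))
(-4560 + v(n(1, 2)))*(3060 + U) = (-4560 + (64 + 1² - 4288/1 - 67*1))*(3060 - 664) = (-4560 + (64 + 1 - 4288*1 - 67))*2396 = (-4560 + (64 + 1 - 4288 - 67))*2396 = (-4560 - 4290)*2396 = -8850*2396 = -21204600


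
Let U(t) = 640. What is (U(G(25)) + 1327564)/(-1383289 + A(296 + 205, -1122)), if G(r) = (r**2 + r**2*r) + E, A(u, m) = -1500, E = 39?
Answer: -1328204/1384789 ≈ -0.95914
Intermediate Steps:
G(r) = 39 + r**2 + r**3 (G(r) = (r**2 + r**2*r) + 39 = (r**2 + r**3) + 39 = 39 + r**2 + r**3)
(U(G(25)) + 1327564)/(-1383289 + A(296 + 205, -1122)) = (640 + 1327564)/(-1383289 - 1500) = 1328204/(-1384789) = 1328204*(-1/1384789) = -1328204/1384789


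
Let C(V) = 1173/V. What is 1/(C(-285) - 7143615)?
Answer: -95/678643816 ≈ -1.3999e-7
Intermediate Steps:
1/(C(-285) - 7143615) = 1/(1173/(-285) - 7143615) = 1/(1173*(-1/285) - 7143615) = 1/(-391/95 - 7143615) = 1/(-678643816/95) = -95/678643816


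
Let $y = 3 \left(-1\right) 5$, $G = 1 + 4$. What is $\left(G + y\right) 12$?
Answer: $-120$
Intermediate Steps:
$G = 5$
$y = -15$ ($y = \left(-3\right) 5 = -15$)
$\left(G + y\right) 12 = \left(5 - 15\right) 12 = \left(-10\right) 12 = -120$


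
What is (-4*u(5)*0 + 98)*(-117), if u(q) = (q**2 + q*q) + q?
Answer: -11466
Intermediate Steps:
u(q) = q + 2*q**2 (u(q) = (q**2 + q**2) + q = 2*q**2 + q = q + 2*q**2)
(-4*u(5)*0 + 98)*(-117) = (-20*(1 + 2*5)*0 + 98)*(-117) = (-20*(1 + 10)*0 + 98)*(-117) = (-20*11*0 + 98)*(-117) = (-4*55*0 + 98)*(-117) = (-220*0 + 98)*(-117) = (0 + 98)*(-117) = 98*(-117) = -11466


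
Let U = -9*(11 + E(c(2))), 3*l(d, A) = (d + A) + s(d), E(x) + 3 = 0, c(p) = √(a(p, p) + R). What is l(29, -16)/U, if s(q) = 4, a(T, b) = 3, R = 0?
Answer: -17/216 ≈ -0.078704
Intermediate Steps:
c(p) = √3 (c(p) = √(3 + 0) = √3)
E(x) = -3 (E(x) = -3 + 0 = -3)
l(d, A) = 4/3 + A/3 + d/3 (l(d, A) = ((d + A) + 4)/3 = ((A + d) + 4)/3 = (4 + A + d)/3 = 4/3 + A/3 + d/3)
U = -72 (U = -9*(11 - 3) = -9*8 = -72)
l(29, -16)/U = (4/3 + (⅓)*(-16) + (⅓)*29)/(-72) = (4/3 - 16/3 + 29/3)*(-1/72) = (17/3)*(-1/72) = -17/216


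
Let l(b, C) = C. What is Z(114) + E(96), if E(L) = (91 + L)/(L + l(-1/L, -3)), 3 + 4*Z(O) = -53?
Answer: -1115/93 ≈ -11.989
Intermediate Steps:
Z(O) = -14 (Z(O) = -¾ + (¼)*(-53) = -¾ - 53/4 = -14)
E(L) = (91 + L)/(-3 + L) (E(L) = (91 + L)/(L - 3) = (91 + L)/(-3 + L))
Z(114) + E(96) = -14 + (91 + 96)/(-3 + 96) = -14 + 187/93 = -1115/93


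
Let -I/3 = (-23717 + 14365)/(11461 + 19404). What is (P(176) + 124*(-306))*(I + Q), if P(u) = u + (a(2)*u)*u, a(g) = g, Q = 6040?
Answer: 4509171032704/30865 ≈ 1.4609e+8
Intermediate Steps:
P(u) = u + 2*u² (P(u) = u + (2*u)*u = u + 2*u²)
I = 28056/30865 (I = -3*(-23717 + 14365)/(11461 + 19404) = -(-28056)/30865 = -3*(-9352/30865) = 28056/30865 ≈ 0.90899)
(P(176) + 124*(-306))*(I + Q) = (176*(1 + 2*176) + 124*(-306))*(28056/30865 + 6040) = (176*(1 + 352) - 37944)*(186452656/30865) = (176*353 - 37944)*(186452656/30865) = (62128 - 37944)*(186452656/30865) = 24184*(186452656/30865) = 4509171032704/30865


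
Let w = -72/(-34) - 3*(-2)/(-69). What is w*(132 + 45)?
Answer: 140538/391 ≈ 359.43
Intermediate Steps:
w = 794/391 (w = -72*(-1/34) + 6*(-1/69) = 36/17 - 2/23 = 794/391 ≈ 2.0307)
w*(132 + 45) = 794*(132 + 45)/391 = (794/391)*177 = 140538/391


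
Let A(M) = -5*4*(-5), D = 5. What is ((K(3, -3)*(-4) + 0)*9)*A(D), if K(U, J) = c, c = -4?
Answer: 14400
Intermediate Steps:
K(U, J) = -4
A(M) = 100 (A(M) = -20*(-5) = 100)
((K(3, -3)*(-4) + 0)*9)*A(D) = ((-4*(-4) + 0)*9)*100 = ((16 + 0)*9)*100 = (16*9)*100 = 144*100 = 14400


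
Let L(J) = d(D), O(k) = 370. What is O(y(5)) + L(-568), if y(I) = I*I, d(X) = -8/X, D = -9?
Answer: 3338/9 ≈ 370.89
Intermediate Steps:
y(I) = I**2
L(J) = 8/9 (L(J) = -8/(-9) = -8*(-1/9) = 8/9)
O(y(5)) + L(-568) = 370 + 8/9 = 3338/9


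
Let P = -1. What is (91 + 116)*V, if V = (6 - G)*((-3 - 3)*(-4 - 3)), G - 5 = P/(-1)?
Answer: 0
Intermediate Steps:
G = 6 (G = 5 - 1/(-1) = 5 - 1*(-1) = 5 + 1 = 6)
V = 0 (V = (6 - 1*6)*((-3 - 3)*(-4 - 3)) = (6 - 6)*(-6*(-7)) = 0*42 = 0)
(91 + 116)*V = (91 + 116)*0 = 207*0 = 0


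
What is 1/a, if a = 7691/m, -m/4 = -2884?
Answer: 11536/7691 ≈ 1.4999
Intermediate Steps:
m = 11536 (m = -4*(-2884) = 11536)
a = 7691/11536 ≈ 0.66670
1/a = 1/(7691/11536) = 11536/7691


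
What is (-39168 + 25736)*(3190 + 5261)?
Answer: -113513832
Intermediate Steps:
(-39168 + 25736)*(3190 + 5261) = -13432*8451 = -113513832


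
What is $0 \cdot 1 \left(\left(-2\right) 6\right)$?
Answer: $0$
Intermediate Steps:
$0 \cdot 1 \left(\left(-2\right) 6\right) = 0 \left(-12\right) = 0$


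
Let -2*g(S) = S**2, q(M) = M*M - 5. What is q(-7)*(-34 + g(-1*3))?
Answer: -1694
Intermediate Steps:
q(M) = -5 + M**2 (q(M) = M**2 - 5 = -5 + M**2)
g(S) = -S**2/2
q(-7)*(-34 + g(-1*3)) = (-5 + (-7)**2)*(-34 - (-1*3)**2/2) = (-5 + 49)*(-34 - 1/2*(-3)**2) = 44*(-34 - 1/2*9) = 44*(-34 - 9/2) = 44*(-77/2) = -1694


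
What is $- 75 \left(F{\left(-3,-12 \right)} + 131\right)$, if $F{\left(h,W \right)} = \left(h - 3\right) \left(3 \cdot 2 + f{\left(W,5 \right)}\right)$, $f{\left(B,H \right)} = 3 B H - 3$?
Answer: $-89475$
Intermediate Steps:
$f{\left(B,H \right)} = -3 + 3 B H$ ($f{\left(B,H \right)} = 3 B H - 3 = -3 + 3 B H$)
$F{\left(h,W \right)} = \left(-3 + h\right) \left(3 + 15 W\right)$ ($F{\left(h,W \right)} = \left(h - 3\right) \left(3 \cdot 2 + \left(-3 + 3 W 5\right)\right) = \left(-3 + h\right) \left(6 + \left(-3 + 15 W\right)\right) = \left(-3 + h\right) \left(3 + 15 W\right)$)
$- 75 \left(F{\left(-3,-12 \right)} + 131\right) = - 75 \left(\left(-9 - -540 + 3 \left(-3\right) + 15 \left(-12\right) \left(-3\right)\right) + 131\right) = - 75 \left(\left(-9 + 540 - 9 + 540\right) + 131\right) = - 75 \left(1062 + 131\right) = \left(-75\right) 1193 = -89475$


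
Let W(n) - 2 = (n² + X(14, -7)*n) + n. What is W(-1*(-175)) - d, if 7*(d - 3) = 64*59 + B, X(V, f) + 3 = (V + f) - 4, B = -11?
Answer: 211828/7 ≈ 30261.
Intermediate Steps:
X(V, f) = -7 + V + f (X(V, f) = -3 + ((V + f) - 4) = -3 + (-4 + V + f) = -7 + V + f)
d = 3786/7 (d = 3 + (64*59 - 11)/7 = 3 + (3776 - 11)/7 = 3 + (⅐)*3765 = 3 + 3765/7 = 3786/7 ≈ 540.86)
W(n) = 2 + n + n² (W(n) = 2 + ((n² + (-7 + 14 - 7)*n) + n) = 2 + ((n² + 0*n) + n) = 2 + ((n² + 0) + n) = 2 + (n² + n) = 2 + (n + n²) = 2 + n + n²)
W(-1*(-175)) - d = (2 - 1*(-175) + (-1*(-175))²) - 1*3786/7 = (2 + 175 + 175²) - 3786/7 = (2 + 175 + 30625) - 3786/7 = 30802 - 3786/7 = 211828/7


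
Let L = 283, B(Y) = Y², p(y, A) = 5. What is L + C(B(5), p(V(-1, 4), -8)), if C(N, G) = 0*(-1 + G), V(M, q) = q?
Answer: 283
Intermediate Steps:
C(N, G) = 0
L + C(B(5), p(V(-1, 4), -8)) = 283 + 0 = 283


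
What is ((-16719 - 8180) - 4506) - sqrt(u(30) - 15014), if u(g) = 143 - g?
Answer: -29405 - I*sqrt(14901) ≈ -29405.0 - 122.07*I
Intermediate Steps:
((-16719 - 8180) - 4506) - sqrt(u(30) - 15014) = ((-16719 - 8180) - 4506) - sqrt((143 - 1*30) - 15014) = (-24899 - 4506) - sqrt((143 - 30) - 15014) = -29405 - sqrt(113 - 15014) = -29405 - sqrt(-14901) = -29405 - I*sqrt(14901)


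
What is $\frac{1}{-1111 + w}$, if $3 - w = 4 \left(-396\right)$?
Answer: $\frac{1}{476} \approx 0.0021008$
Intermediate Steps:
$w = 1587$ ($w = 3 - 4 \left(-396\right) = 3 - -1584 = 3 + 1584 = 1587$)
$\frac{1}{-1111 + w} = \frac{1}{-1111 + 1587} = \frac{1}{476}$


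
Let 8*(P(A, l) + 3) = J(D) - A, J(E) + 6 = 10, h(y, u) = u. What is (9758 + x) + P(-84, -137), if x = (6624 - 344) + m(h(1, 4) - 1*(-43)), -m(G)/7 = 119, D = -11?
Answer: 15213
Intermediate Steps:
m(G) = -833 (m(G) = -7*119 = -833)
x = 5447 (x = (6624 - 344) - 833 = 6280 - 833 = 5447)
J(E) = 4 (J(E) = -6 + 10 = 4)
P(A, l) = -5/2 - A/8 (P(A, l) = -3 + (4 - A)/8 = -3 + (1/2 - A/8) = -5/2 - A/8)
(9758 + x) + P(-84, -137) = (9758 + 5447) + (-5/2 - 1/8*(-84)) = 15205 + (-5/2 + 21/2) = 15205 + 8 = 15213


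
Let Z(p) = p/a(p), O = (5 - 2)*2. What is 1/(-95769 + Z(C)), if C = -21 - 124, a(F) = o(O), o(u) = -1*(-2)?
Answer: -2/191683 ≈ -1.0434e-5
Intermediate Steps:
O = 6 (O = 3*2 = 6)
o(u) = 2
a(F) = 2
C = -145
Z(p) = p/2
1/(-95769 + Z(C)) = 1/(-95769 + (1/2)*(-145)) = 1/(-95769 - 145/2) = 1/(-191683/2) = -2/191683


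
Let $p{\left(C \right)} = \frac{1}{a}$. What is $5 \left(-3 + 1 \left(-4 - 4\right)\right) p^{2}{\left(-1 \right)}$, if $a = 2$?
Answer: $- \frac{55}{4} \approx -13.75$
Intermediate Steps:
$p{\left(C \right)} = \frac{1}{2}$
$5 \left(-3 + 1 \left(-4 - 4\right)\right) p^{2}{\left(-1 \right)} = \frac{5 \left(-3 + 1 \left(-4 - 4\right)\right)}{4} = 5 \left(-3 + 1 \left(-8\right)\right) \frac{1}{4} = 5 \left(-3 - 8\right) \frac{1}{4} = 5 \left(-11\right) \frac{1}{4} = \left(-55\right) \frac{1}{4} = - \frac{55}{4}$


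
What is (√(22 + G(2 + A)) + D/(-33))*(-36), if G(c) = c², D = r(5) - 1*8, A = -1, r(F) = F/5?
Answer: -84/11 - 36*√23 ≈ -180.29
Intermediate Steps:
r(F) = F/5 (r(F) = F*(⅕) = F/5)
D = -7 (D = (⅕)*5 - 1*8 = 1 - 8 = -7)
(√(22 + G(2 + A)) + D/(-33))*(-36) = (√(22 + (2 - 1)²) - 7/(-33))*(-36) = (√(22 + 1²) - 7*(-1/33))*(-36) = (√(22 + 1) + 7/33)*(-36) = (√23 + 7/33)*(-36) = (7/33 + √23)*(-36) = -84/11 - 36*√23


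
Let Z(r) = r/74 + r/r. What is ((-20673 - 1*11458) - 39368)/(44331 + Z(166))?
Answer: -881821/546789 ≈ -1.6127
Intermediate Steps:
Z(r) = 1 + r/74 (Z(r) = r*(1/74) + 1 = r/74 + 1 = 1 + r/74)
((-20673 - 1*11458) - 39368)/(44331 + Z(166)) = ((-20673 - 1*11458) - 39368)/(44331 + (1 + (1/74)*166)) = ((-20673 - 11458) - 39368)/(44331 + (1 + 83/37)) = (-32131 - 39368)/(44331 + 120/37) = -71499/1640367/37 = -71499*37/1640367 = -881821/546789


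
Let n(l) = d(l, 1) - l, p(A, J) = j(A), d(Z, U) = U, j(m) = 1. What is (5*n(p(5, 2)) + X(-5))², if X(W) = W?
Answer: 25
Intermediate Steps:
p(A, J) = 1
n(l) = 1 - l
(5*n(p(5, 2)) + X(-5))² = (5*(1 - 1*1) - 5)² = (5*(1 - 1) - 5)² = (5*0 - 5)² = (0 - 5)² = (-5)² = 25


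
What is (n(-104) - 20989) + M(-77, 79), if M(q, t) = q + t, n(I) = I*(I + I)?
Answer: 645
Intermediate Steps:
n(I) = 2*I² (n(I) = I*(2*I) = 2*I²)
(n(-104) - 20989) + M(-77, 79) = (2*(-104)² - 20989) + (-77 + 79) = (2*10816 - 20989) + 2 = (21632 - 20989) + 2 = 643 + 2 = 645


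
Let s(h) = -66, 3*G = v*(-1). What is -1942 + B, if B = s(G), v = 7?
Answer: -2008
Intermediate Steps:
G = -7/3 (G = (7*(-1))/3 = (1/3)*(-7) = -7/3 ≈ -2.3333)
B = -66
-1942 + B = -1942 - 66 = -2008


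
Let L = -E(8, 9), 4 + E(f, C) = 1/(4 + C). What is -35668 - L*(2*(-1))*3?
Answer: -463378/13 ≈ -35644.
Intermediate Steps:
E(f, C) = -4 + 1/(4 + C)
L = 51/13 (L = -(-15 - 4*9)/(4 + 9) = -(-15 - 36)/13 = -(-51)/13 = -1*(-51/13) = 51/13 ≈ 3.9231)
-35668 - L*(2*(-1))*3 = -35668 - 51*(2*(-1))*3/13 = -35668 - 51*(-2*3)/13 = -35668 - 51*(-6)/13 = -35668 - 1*(-306/13) = -35668 + 306/13 = -463378/13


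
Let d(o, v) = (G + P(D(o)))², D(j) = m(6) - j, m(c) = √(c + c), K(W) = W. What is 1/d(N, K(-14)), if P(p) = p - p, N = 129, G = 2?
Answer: ¼ ≈ 0.25000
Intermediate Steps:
m(c) = √2*√c (m(c) = √(2*c) = √2*√c)
D(j) = -j + 2*√3 (D(j) = √2*√6 - j = 2*√3 - j = -j + 2*√3)
P(p) = 0
d(o, v) = 4 (d(o, v) = (2 + 0)² = 2² = 4)
1/d(N, K(-14)) = 1/4 = ¼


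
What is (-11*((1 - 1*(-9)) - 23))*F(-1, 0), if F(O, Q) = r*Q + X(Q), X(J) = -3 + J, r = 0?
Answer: -429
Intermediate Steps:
F(O, Q) = -3 + Q (F(O, Q) = 0*Q + (-3 + Q) = 0 + (-3 + Q) = -3 + Q)
(-11*((1 - 1*(-9)) - 23))*F(-1, 0) = (-11*((1 - 1*(-9)) - 23))*(-3 + 0) = -11*((1 + 9) - 23)*(-3) = -11*(10 - 23)*(-3) = -11*(-13)*(-3) = 143*(-3) = -429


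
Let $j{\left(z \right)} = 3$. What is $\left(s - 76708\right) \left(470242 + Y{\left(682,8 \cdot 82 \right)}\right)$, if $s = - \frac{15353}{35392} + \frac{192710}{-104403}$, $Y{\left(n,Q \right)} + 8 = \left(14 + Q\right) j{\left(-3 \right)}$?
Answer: $- \frac{33464019667456579807}{923757744} \approx -3.6226 \cdot 10^{10}$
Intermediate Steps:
$Y{\left(n,Q \right)} = 34 + 3 Q$ ($Y{\left(n,Q \right)} = -8 + \left(14 + Q\right) 3 = -8 + \left(42 + 3 Q\right) = 34 + 3 Q$)
$s = - \frac{8423291579}{3695030976}$ ($s = \left(-15353\right) \frac{1}{35392} + 192710 \left(- \frac{1}{104403}\right) = - \frac{15353}{35392} - \frac{192710}{104403} = - \frac{8423291579}{3695030976} \approx -2.2796$)
$\left(s - 76708\right) \left(470242 + Y{\left(682,8 \cdot 82 \right)}\right) = \left(- \frac{8423291579}{3695030976} - 76708\right) \left(470242 + \left(34 + 3 \cdot 8 \cdot 82\right)\right) = - \frac{283446859398587 \left(470242 + \left(34 + 3 \cdot 656\right)\right)}{3695030976} = - \frac{283446859398587 \left(470242 + \left(34 + 1968\right)\right)}{3695030976} = - \frac{283446859398587 \left(470242 + 2002\right)}{3695030976} = \left(- \frac{283446859398587}{3695030976}\right) 472244 = - \frac{33464019667456579807}{923757744}$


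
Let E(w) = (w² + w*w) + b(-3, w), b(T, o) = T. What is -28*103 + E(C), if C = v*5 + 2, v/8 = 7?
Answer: 156161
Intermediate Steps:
v = 56 (v = 8*7 = 56)
C = 282 (C = 56*5 + 2 = 280 + 2 = 282)
E(w) = -3 + 2*w² (E(w) = (w² + w*w) - 3 = (w² + w²) - 3 = 2*w² - 3 = -3 + 2*w²)
-28*103 + E(C) = -28*103 + (-3 + 2*282²) = -2884 + (-3 + 2*79524) = -2884 + (-3 + 159048) = -2884 + 159045 = 156161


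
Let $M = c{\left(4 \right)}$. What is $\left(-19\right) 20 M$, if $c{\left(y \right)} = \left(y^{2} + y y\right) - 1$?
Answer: $-11780$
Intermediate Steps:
$c{\left(y \right)} = -1 + 2 y^{2}$ ($c{\left(y \right)} = \left(y^{2} + y^{2}\right) - 1 = 2 y^{2} - 1 = -1 + 2 y^{2}$)
$M = 31$ ($M = -1 + 2 \cdot 4^{2} = -1 + 2 \cdot 16 = -1 + 32 = 31$)
$\left(-19\right) 20 M = \left(-19\right) 20 \cdot 31 = \left(-380\right) 31 = -11780$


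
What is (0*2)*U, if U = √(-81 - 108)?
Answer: 0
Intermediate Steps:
U = 3*I*√21 (U = √(-189) = 3*I*√21 ≈ 13.748*I)
(0*2)*U = (0*2)*(3*I*√21) = 0*(3*I*√21) = 0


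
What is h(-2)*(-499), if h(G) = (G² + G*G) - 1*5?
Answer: -1497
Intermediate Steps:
h(G) = -5 + 2*G² (h(G) = (G² + G²) - 5 = 2*G² - 5 = -5 + 2*G²)
h(-2)*(-499) = (-5 + 2*(-2)²)*(-499) = (-5 + 2*4)*(-499) = (-5 + 8)*(-499) = 3*(-499) = -1497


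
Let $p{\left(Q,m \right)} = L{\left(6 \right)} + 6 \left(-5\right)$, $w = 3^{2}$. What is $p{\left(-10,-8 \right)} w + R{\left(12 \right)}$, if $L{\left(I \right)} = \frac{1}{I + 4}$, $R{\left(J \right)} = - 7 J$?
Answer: $- \frac{3531}{10} \approx -353.1$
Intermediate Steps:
$w = 9$
$L{\left(I \right)} = \frac{1}{4 + I}$
$p{\left(Q,m \right)} = - \frac{299}{10}$ ($p{\left(Q,m \right)} = \frac{1}{4 + 6} + 6 \left(-5\right) = \frac{1}{10} - 30 = - \frac{299}{10}$)
$p{\left(-10,-8 \right)} w + R{\left(12 \right)} = \left(- \frac{299}{10}\right) 9 - 84 = - \frac{2691}{10} - 84 = - \frac{3531}{10}$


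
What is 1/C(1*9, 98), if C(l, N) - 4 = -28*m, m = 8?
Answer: -1/220 ≈ -0.0045455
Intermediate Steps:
C(l, N) = -220 (C(l, N) = 4 - 28*8 = 4 - 224 = -220)
1/C(1*9, 98) = 1/(-220) = -1/220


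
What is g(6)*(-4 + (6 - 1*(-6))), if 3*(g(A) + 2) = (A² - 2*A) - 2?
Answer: 128/3 ≈ 42.667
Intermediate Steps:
g(A) = -8/3 - 2*A/3 + A²/3 (g(A) = -2 + ((A² - 2*A) - 2)/3 = -2 + (-2 + A² - 2*A)/3 = -2 + (-⅔ - 2*A/3 + A²/3) = -8/3 - 2*A/3 + A²/3)
g(6)*(-4 + (6 - 1*(-6))) = (-8/3 - ⅔*6 + (⅓)*6²)*(-4 + (6 - 1*(-6))) = (-8/3 - 4 + (⅓)*36)*(-4 + (6 + 6)) = (-8/3 - 4 + 12)*(-4 + 12) = (16/3)*8 = 128/3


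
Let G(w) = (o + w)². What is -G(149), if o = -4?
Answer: -21025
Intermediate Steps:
G(w) = (-4 + w)²
-G(149) = -(-4 + 149)² = -1*145² = -1*21025 = -21025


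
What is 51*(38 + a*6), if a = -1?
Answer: 1632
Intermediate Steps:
51*(38 + a*6) = 51*(38 - 1*6) = 51*(38 - 6) = 51*32 = 1632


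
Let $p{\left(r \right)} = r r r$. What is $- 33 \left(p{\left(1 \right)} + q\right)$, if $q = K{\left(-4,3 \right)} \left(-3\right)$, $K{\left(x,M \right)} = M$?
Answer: $264$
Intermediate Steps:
$q = -9$ ($q = 3 \left(-3\right) = -9$)
$p{\left(r \right)} = r^{3}$ ($p{\left(r \right)} = r^{2} r = r^{3}$)
$- 33 \left(p{\left(1 \right)} + q\right) = - 33 \left(1^{3} - 9\right) = - 33 \left(1 - 9\right) = \left(-33\right) \left(-8\right) = 264$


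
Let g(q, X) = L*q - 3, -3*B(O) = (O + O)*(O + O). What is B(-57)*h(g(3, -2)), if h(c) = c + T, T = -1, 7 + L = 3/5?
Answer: 502512/5 ≈ 1.0050e+5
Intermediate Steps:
L = -32/5 (L = -7 + 3/5 = -32/5 ≈ -6.4000)
B(O) = -4*O**2/3 (B(O) = -(O + O)*(O + O)/3 = -2*O*2*O/3 = -4*O**2/3)
g(q, X) = -3 - 32*q/5 (g(q, X) = -32*q/5 - 3 = -3 - 32*q/5)
h(c) = -1 + c (h(c) = c - 1 = -1 + c)
B(-57)*h(g(3, -2)) = (-4/3*(-57)**2)*(-1 + (-3 - 32/5*3)) = (-4/3*3249)*(-1 + (-3 - 96/5)) = -4332*(-1 - 111/5) = -4332*(-116/5) = 502512/5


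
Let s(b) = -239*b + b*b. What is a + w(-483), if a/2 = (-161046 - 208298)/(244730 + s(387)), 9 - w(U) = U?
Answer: 2549108/5207 ≈ 489.55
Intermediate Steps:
w(U) = 9 - U
s(b) = b² - 239*b (s(b) = -239*b + b² = b² - 239*b)
a = -12736/5207 (a = 2*((-161046 - 208298)/(244730 + 387*(-239 + 387))) = 2*(-369344/(244730 + 387*148)) = 2*(-369344/(244730 + 57276)) = 2*(-369344/302006) = 2*(-369344*1/302006) = 2*(-6368/5207) = -12736/5207 ≈ -2.4459)
a + w(-483) = -12736/5207 + (9 - 1*(-483)) = -12736/5207 + (9 + 483) = -12736/5207 + 492 = 2549108/5207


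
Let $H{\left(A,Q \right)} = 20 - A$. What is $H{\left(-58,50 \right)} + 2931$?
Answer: $3009$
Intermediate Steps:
$H{\left(-58,50 \right)} + 2931 = \left(20 - -58\right) + 2931 = \left(20 + 58\right) + 2931 = 78 + 2931 = 3009$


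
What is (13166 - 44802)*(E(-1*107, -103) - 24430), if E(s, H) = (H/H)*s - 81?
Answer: 778815048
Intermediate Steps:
E(s, H) = -81 + s (E(s, H) = 1*s - 81 = s - 81 = -81 + s)
(13166 - 44802)*(E(-1*107, -103) - 24430) = (13166 - 44802)*((-81 - 1*107) - 24430) = -31636*((-81 - 107) - 24430) = -31636*(-188 - 24430) = -31636*(-24618) = 778815048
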